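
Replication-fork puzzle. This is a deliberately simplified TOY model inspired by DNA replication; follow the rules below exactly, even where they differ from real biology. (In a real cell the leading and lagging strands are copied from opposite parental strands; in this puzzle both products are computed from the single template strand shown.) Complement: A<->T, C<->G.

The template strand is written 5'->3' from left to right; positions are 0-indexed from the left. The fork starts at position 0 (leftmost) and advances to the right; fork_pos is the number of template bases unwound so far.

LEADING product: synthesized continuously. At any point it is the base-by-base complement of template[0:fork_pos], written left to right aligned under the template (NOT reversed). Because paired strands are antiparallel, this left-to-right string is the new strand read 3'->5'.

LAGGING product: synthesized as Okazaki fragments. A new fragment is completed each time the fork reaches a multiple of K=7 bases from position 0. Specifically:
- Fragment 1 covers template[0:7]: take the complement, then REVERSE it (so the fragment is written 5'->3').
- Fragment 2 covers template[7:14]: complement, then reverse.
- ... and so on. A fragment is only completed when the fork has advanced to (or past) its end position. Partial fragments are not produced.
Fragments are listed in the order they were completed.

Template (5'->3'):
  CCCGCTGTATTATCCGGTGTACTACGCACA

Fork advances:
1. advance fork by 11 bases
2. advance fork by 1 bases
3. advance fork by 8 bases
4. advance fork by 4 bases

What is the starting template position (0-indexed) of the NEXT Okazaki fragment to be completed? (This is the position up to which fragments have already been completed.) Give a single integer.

Step 1: advance 11 -> fork_pos = 0 + 11 = 11. Reached multiple(s) of 7: 7 -> fragment 1 completed (1 total).
Step 2: advance 1 -> fork_pos = 11 + 1 = 12. Next multiple of 7 is 14 (not reached); still 1 fragment(s).
Step 3: advance 8 -> fork_pos = 12 + 8 = 20. Reached multiple(s) of 7: 14 -> fragment 2 completed (2 total).
Step 4: advance 4 -> fork_pos = 20 + 4 = 24. Reached multiple(s) of 7: 21 -> fragment 3 completed (3 total).
3 fragment(s) completed, covering template[0:21] (3 x 7 = 21). The next fragment, fragment 4, covers template[21:28], so it starts at position 21.

Answer: 21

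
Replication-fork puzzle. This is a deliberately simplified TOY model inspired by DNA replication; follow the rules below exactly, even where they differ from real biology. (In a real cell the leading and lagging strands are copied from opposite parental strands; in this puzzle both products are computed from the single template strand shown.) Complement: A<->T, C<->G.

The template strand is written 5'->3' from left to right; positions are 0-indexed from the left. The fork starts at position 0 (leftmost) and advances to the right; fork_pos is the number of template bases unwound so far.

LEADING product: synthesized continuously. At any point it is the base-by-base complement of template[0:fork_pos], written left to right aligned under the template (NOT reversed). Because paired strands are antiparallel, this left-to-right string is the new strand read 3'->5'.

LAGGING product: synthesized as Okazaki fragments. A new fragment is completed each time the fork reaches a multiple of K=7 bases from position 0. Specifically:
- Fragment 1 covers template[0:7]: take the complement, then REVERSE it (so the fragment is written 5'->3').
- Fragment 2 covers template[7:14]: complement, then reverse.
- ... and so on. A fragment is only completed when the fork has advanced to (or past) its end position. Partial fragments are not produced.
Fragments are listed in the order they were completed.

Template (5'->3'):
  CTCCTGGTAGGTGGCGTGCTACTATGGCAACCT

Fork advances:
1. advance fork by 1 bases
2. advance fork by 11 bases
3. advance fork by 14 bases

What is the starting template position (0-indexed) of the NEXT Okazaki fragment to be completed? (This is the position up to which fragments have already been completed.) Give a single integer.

Answer: 21

Derivation:
Step 1: advance 1 -> fork_pos = 0 + 1 = 1. Next multiple of 7 is 7 (not reached); still 0 fragment(s).
Step 2: advance 11 -> fork_pos = 1 + 11 = 12. Reached multiple(s) of 7: 7 -> fragment 1 completed (1 total).
Step 3: advance 14 -> fork_pos = 12 + 14 = 26. Reached multiple(s) of 7: 14, 21 -> fragments 2-3 completed (3 total).
3 fragment(s) completed, covering template[0:21] (3 x 7 = 21). The next fragment, fragment 4, covers template[21:28], so it starts at position 21.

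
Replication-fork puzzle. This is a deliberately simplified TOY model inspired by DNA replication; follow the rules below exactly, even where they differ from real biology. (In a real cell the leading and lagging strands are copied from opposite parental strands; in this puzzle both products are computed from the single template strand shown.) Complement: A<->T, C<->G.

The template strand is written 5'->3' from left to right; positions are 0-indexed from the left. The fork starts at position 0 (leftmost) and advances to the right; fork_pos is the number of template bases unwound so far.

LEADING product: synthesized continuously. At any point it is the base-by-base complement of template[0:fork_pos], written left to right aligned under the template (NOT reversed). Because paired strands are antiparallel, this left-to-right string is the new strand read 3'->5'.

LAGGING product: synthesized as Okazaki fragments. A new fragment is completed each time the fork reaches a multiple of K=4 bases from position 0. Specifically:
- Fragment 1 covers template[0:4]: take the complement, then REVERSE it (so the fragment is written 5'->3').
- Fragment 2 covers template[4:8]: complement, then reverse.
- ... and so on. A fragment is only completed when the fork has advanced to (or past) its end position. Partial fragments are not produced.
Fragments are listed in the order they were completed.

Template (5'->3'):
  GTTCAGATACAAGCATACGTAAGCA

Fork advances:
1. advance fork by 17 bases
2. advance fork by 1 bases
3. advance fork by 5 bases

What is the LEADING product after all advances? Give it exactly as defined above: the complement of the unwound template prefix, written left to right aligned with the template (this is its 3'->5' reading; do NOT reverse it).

Step 1: advance 17 -> fork_pos = 0 + 17 = 17.
Step 2: advance 1 -> fork_pos = 17 + 1 = 18.
Step 3: advance 5 -> fork_pos = 18 + 5 = 23.
Unwound prefix: template[0:23] = GTTCAGATACAAGCATACGTAAG
Complement it base by base (A<->T, C<->G), keeping left-to-right order:
  [0:5] GTTCA -> CAAGT
  [5:10] GATAC -> CTATG
  [10:15] AAGCA -> TTCGT
  [15:20] TACGT -> ATGCA
  [20:23] AAG -> TTC
Concatenate: CAAGTCTATGTTCGTATGCATTC (length 23; written aligned with the template, i.e. 3'->5').

Answer: CAAGTCTATGTTCGTATGCATTC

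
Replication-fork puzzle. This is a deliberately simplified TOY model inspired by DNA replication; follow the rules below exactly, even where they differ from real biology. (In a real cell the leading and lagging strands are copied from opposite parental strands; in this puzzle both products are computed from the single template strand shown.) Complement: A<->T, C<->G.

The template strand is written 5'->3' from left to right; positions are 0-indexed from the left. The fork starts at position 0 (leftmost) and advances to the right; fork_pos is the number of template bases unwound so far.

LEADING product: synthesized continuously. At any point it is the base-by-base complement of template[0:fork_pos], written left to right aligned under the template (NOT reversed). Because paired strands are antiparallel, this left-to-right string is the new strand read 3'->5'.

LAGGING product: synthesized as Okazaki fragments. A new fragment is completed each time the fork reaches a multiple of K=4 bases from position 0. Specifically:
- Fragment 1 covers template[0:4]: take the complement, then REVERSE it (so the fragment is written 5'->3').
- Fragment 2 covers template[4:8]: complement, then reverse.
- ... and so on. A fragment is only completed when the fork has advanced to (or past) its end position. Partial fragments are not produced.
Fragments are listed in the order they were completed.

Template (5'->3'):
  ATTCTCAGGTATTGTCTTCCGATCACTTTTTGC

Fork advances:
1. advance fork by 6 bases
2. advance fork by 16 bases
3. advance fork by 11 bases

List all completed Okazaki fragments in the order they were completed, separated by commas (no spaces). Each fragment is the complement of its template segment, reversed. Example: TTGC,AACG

Answer: GAAT,CTGA,ATAC,GACA,GGAA,GATC,AAGT,CAAA

Derivation:
Step 1: advance 6 -> fork_pos = 0 + 6 = 6. Reached multiple(s) of 4: 4 -> fragment 1 completed (1 total).
Step 2: advance 16 -> fork_pos = 6 + 16 = 22. Reached multiple(s) of 4: 8, 12, 16, 20 -> fragments 2-5 completed (5 total).
Step 3: advance 11 -> fork_pos = 22 + 11 = 33. Reached multiple(s) of 4: 24, 28, 32 -> fragments 6-8 completed (8 total).
Final fork_pos = 33, so 8 fragment(s) are complete. Build each: template segment -> complement -> reverse.
Fragment 1: template[0:4] = ATTC -> complement TAAG -> reversed GAAT
Fragment 2: template[4:8] = TCAG -> complement AGTC -> reversed CTGA
Fragment 3: template[8:12] = GTAT -> complement CATA -> reversed ATAC
Fragment 4: template[12:16] = TGTC -> complement ACAG -> reversed GACA
Fragment 5: template[16:20] = TTCC -> complement AAGG -> reversed GGAA
Fragment 6: template[20:24] = GATC -> complement CTAG -> reversed GATC
Fragment 7: template[24:28] = ACTT -> complement TGAA -> reversed AAGT
Fragment 8: template[28:32] = TTTG -> complement AAAC -> reversed CAAA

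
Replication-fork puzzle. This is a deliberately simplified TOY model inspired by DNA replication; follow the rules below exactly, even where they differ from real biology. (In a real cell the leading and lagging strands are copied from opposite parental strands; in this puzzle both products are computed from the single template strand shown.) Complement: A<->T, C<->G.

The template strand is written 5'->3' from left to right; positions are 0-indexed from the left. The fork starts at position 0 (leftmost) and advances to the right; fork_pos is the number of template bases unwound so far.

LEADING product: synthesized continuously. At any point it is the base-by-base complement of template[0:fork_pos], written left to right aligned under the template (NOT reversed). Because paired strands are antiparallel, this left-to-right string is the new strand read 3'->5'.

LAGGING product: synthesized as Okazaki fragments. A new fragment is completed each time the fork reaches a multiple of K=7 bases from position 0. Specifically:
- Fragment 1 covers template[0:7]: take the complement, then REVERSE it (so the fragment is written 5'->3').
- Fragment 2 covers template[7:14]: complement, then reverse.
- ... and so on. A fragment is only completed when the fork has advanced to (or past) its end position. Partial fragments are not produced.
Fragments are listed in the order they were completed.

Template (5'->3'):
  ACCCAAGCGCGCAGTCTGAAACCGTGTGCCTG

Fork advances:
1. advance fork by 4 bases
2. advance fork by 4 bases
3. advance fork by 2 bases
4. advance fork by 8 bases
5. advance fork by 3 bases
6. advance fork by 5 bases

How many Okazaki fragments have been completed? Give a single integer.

Answer: 3

Derivation:
Step 1: advance 4 -> fork_pos = 0 + 4 = 4. Next multiple of 7 is 7 (not reached); still 0 fragment(s).
Step 2: advance 4 -> fork_pos = 4 + 4 = 8. Reached multiple(s) of 7: 7 -> fragment 1 completed (1 total).
Step 3: advance 2 -> fork_pos = 8 + 2 = 10. Next multiple of 7 is 14 (not reached); still 1 fragment(s).
Step 4: advance 8 -> fork_pos = 10 + 8 = 18. Reached multiple(s) of 7: 14 -> fragment 2 completed (2 total).
Step 5: advance 3 -> fork_pos = 18 + 3 = 21. Reached multiple(s) of 7: 21 -> fragment 3 completed (3 total).
Step 6: advance 5 -> fork_pos = 21 + 5 = 26. Next multiple of 7 is 28 (not reached); still 3 fragment(s).
Check: final fork_pos = 26; the multiples of 7 that are <= 26 are 7..21 -> 26 // 7 = 3 completed fragment(s).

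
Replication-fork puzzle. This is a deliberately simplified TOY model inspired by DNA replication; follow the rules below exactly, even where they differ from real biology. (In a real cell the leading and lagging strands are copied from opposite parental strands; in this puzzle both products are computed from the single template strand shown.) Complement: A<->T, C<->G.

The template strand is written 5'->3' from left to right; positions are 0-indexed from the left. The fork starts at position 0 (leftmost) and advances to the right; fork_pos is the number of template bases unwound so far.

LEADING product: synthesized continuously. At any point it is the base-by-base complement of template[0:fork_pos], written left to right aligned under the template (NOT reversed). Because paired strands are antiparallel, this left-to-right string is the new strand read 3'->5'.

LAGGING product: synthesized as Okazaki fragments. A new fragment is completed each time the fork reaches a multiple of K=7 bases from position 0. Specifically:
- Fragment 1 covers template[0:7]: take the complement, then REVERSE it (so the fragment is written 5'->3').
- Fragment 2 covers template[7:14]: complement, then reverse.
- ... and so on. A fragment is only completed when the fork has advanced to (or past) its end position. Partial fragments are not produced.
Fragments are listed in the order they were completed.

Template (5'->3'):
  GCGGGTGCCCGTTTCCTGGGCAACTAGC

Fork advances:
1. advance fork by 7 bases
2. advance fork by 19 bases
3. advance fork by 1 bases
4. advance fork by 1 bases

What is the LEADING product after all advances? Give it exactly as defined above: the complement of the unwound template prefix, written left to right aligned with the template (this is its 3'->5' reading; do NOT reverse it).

Answer: CGCCCACGGGCAAAGGACCCGTTGATCG

Derivation:
Step 1: advance 7 -> fork_pos = 0 + 7 = 7.
Step 2: advance 19 -> fork_pos = 7 + 19 = 26.
Step 3: advance 1 -> fork_pos = 26 + 1 = 27.
Step 4: advance 1 -> fork_pos = 27 + 1 = 28.
Unwound prefix: template[0:28] = GCGGGTGCCCGTTTCCTGGGCAACTAGC
Complement it base by base (A<->T, C<->G), keeping left-to-right order:
  [0:5] GCGGG -> CGCCC
  [5:10] TGCCC -> ACGGG
  [10:15] GTTTC -> CAAAG
  [15:20] CTGGG -> GACCC
  [20:25] CAACT -> GTTGA
  [25:28] AGC -> TCG
Concatenate: CGCCCACGGGCAAAGGACCCGTTGATCG (length 28; written aligned with the template, i.e. 3'->5').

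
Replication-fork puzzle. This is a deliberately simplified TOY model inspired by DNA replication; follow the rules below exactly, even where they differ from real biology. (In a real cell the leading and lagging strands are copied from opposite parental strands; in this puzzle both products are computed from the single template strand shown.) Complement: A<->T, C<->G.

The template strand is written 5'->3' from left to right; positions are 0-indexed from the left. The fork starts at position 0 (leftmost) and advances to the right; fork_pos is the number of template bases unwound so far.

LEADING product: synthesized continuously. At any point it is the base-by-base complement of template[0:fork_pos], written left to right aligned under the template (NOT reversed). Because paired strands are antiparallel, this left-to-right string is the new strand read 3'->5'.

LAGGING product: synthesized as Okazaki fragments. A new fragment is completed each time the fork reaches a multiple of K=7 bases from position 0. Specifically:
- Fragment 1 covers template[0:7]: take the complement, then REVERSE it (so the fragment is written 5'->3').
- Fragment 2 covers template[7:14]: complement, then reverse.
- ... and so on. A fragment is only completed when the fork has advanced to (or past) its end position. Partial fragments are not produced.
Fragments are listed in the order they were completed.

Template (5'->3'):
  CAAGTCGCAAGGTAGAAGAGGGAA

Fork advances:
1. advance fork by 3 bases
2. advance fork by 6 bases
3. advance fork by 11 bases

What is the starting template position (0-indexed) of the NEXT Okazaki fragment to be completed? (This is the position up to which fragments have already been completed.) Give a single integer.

Answer: 14

Derivation:
Step 1: advance 3 -> fork_pos = 0 + 3 = 3. Next multiple of 7 is 7 (not reached); still 0 fragment(s).
Step 2: advance 6 -> fork_pos = 3 + 6 = 9. Reached multiple(s) of 7: 7 -> fragment 1 completed (1 total).
Step 3: advance 11 -> fork_pos = 9 + 11 = 20. Reached multiple(s) of 7: 14 -> fragment 2 completed (2 total).
2 fragment(s) completed, covering template[0:14] (2 x 7 = 14). The next fragment, fragment 3, covers template[14:21], so it starts at position 14.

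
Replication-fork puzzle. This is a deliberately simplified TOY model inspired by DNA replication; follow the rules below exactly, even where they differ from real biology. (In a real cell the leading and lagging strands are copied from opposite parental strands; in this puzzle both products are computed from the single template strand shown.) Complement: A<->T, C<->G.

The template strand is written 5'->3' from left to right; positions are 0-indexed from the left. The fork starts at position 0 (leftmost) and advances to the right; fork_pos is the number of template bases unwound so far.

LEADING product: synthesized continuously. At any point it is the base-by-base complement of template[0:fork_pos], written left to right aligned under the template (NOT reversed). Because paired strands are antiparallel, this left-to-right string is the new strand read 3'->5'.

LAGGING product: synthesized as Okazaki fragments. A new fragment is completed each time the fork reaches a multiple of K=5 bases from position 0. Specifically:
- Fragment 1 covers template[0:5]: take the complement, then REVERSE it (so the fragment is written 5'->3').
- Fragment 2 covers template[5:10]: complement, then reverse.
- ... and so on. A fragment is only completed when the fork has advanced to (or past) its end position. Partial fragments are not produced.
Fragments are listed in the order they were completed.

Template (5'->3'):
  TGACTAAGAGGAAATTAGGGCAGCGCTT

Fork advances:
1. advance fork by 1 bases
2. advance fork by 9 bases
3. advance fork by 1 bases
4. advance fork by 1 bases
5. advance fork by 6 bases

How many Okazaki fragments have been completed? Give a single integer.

Answer: 3

Derivation:
Step 1: advance 1 -> fork_pos = 0 + 1 = 1. Next multiple of 5 is 5 (not reached); still 0 fragment(s).
Step 2: advance 9 -> fork_pos = 1 + 9 = 10. Reached multiple(s) of 5: 5, 10 -> fragments 1-2 completed (2 total).
Step 3: advance 1 -> fork_pos = 10 + 1 = 11. Next multiple of 5 is 15 (not reached); still 2 fragment(s).
Step 4: advance 1 -> fork_pos = 11 + 1 = 12. Next multiple of 5 is 15 (not reached); still 2 fragment(s).
Step 5: advance 6 -> fork_pos = 12 + 6 = 18. Reached multiple(s) of 5: 15 -> fragment 3 completed (3 total).
Check: final fork_pos = 18; the multiples of 5 that are <= 18 are 5..15 -> 18 // 5 = 3 completed fragment(s).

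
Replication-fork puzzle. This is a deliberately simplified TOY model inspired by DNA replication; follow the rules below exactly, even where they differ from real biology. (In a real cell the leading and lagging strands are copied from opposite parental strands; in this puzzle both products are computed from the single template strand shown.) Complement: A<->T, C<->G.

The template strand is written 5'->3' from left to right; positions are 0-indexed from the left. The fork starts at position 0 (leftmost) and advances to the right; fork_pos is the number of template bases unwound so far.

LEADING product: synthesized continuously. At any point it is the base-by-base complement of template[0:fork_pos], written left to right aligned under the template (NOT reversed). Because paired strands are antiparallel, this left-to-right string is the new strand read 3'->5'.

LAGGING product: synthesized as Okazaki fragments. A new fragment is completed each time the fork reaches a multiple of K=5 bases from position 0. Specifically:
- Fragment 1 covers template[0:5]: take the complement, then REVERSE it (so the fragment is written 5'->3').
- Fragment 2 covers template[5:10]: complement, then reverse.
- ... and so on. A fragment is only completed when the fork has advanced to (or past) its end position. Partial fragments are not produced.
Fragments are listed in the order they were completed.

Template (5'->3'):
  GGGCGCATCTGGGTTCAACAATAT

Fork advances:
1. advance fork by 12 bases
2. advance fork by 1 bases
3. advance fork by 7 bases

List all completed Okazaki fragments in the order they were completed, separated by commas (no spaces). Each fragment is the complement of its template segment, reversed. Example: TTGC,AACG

Answer: CGCCC,AGATG,AACCC,TGTTG

Derivation:
Step 1: advance 12 -> fork_pos = 0 + 12 = 12. Reached multiple(s) of 5: 5, 10 -> fragments 1-2 completed (2 total).
Step 2: advance 1 -> fork_pos = 12 + 1 = 13. Next multiple of 5 is 15 (not reached); still 2 fragment(s).
Step 3: advance 7 -> fork_pos = 13 + 7 = 20. Reached multiple(s) of 5: 15, 20 -> fragments 3-4 completed (4 total).
Final fork_pos = 20, so 4 fragment(s) are complete. Build each: template segment -> complement -> reverse.
Fragment 1: template[0:5] = GGGCG -> complement CCCGC -> reversed CGCCC
Fragment 2: template[5:10] = CATCT -> complement GTAGA -> reversed AGATG
Fragment 3: template[10:15] = GGGTT -> complement CCCAA -> reversed AACCC
Fragment 4: template[15:20] = CAACA -> complement GTTGT -> reversed TGTTG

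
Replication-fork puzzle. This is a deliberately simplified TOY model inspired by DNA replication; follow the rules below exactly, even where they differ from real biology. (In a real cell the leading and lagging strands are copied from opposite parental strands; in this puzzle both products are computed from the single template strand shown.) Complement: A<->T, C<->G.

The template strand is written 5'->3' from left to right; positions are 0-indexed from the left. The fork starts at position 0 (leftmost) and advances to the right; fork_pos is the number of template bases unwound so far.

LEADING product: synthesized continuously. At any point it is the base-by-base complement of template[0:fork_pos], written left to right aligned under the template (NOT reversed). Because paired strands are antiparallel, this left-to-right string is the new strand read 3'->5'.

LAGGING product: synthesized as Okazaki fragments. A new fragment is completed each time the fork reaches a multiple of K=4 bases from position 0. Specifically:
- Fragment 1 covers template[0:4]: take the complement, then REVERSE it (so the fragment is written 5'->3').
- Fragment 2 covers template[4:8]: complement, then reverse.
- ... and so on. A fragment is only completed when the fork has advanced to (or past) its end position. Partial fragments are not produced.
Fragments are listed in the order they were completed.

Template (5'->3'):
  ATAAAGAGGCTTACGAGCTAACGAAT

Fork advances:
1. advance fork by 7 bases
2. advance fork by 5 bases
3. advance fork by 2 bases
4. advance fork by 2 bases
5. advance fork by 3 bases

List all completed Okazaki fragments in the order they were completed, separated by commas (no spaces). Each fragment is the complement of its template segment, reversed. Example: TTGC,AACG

Answer: TTAT,CTCT,AAGC,TCGT

Derivation:
Step 1: advance 7 -> fork_pos = 0 + 7 = 7. Reached multiple(s) of 4: 4 -> fragment 1 completed (1 total).
Step 2: advance 5 -> fork_pos = 7 + 5 = 12. Reached multiple(s) of 4: 8, 12 -> fragments 2-3 completed (3 total).
Step 3: advance 2 -> fork_pos = 12 + 2 = 14. Next multiple of 4 is 16 (not reached); still 3 fragment(s).
Step 4: advance 2 -> fork_pos = 14 + 2 = 16. Reached multiple(s) of 4: 16 -> fragment 4 completed (4 total).
Step 5: advance 3 -> fork_pos = 16 + 3 = 19. Next multiple of 4 is 20 (not reached); still 4 fragment(s).
Final fork_pos = 19, so 4 fragment(s) are complete. Build each: template segment -> complement -> reverse.
Fragment 1: template[0:4] = ATAA -> complement TATT -> reversed TTAT
Fragment 2: template[4:8] = AGAG -> complement TCTC -> reversed CTCT
Fragment 3: template[8:12] = GCTT -> complement CGAA -> reversed AAGC
Fragment 4: template[12:16] = ACGA -> complement TGCT -> reversed TCGT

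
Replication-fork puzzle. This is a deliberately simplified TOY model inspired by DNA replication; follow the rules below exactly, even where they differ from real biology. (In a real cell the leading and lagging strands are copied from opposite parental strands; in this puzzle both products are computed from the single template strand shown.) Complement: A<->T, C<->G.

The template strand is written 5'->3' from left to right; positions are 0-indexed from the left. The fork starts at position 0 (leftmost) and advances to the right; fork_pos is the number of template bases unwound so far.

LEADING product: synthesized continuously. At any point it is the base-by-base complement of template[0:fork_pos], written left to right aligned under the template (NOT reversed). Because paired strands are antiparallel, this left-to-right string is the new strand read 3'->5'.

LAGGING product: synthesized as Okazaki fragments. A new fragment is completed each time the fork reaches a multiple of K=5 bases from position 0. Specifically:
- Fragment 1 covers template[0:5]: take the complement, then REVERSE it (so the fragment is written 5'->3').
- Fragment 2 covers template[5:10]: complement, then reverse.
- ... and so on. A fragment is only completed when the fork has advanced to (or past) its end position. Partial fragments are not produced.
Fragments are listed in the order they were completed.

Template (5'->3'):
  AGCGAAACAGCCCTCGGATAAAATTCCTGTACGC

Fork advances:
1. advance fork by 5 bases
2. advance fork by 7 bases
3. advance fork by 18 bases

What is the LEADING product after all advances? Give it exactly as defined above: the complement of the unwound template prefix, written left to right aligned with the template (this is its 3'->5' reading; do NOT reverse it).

Answer: TCGCTTTGTCGGGAGCCTATTTTAAGGACA

Derivation:
Step 1: advance 5 -> fork_pos = 0 + 5 = 5.
Step 2: advance 7 -> fork_pos = 5 + 7 = 12.
Step 3: advance 18 -> fork_pos = 12 + 18 = 30.
Unwound prefix: template[0:30] = AGCGAAACAGCCCTCGGATAAAATTCCTGT
Complement it base by base (A<->T, C<->G), keeping left-to-right order:
  [0:5] AGCGA -> TCGCT
  [5:10] AACAG -> TTGTC
  [10:15] CCCTC -> GGGAG
  [15:20] GGATA -> CCTAT
  [20:25] AAATT -> TTTAA
  [25:30] CCTGT -> GGACA
Concatenate: TCGCTTTGTCGGGAGCCTATTTTAAGGACA (length 30; written aligned with the template, i.e. 3'->5').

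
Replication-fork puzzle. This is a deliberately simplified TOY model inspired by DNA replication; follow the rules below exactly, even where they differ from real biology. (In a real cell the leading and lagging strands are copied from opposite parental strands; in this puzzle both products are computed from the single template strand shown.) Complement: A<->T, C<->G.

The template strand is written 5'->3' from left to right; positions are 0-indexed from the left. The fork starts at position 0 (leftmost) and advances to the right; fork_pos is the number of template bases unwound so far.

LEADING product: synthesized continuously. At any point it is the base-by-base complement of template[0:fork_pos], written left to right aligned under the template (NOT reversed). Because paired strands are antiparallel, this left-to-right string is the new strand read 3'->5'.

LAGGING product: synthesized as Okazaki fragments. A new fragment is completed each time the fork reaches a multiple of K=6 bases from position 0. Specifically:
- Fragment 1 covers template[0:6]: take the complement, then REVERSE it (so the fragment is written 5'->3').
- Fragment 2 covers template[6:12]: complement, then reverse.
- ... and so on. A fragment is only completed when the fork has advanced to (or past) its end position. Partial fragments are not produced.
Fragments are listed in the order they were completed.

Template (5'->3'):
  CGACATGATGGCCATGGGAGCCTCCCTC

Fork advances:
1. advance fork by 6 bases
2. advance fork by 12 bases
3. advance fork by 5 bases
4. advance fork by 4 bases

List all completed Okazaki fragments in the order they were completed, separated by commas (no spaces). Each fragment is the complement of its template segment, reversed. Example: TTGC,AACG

Step 1: advance 6 -> fork_pos = 0 + 6 = 6. Reached multiple(s) of 6: 6 -> fragment 1 completed (1 total).
Step 2: advance 12 -> fork_pos = 6 + 12 = 18. Reached multiple(s) of 6: 12, 18 -> fragments 2-3 completed (3 total).
Step 3: advance 5 -> fork_pos = 18 + 5 = 23. Next multiple of 6 is 24 (not reached); still 3 fragment(s).
Step 4: advance 4 -> fork_pos = 23 + 4 = 27. Reached multiple(s) of 6: 24 -> fragment 4 completed (4 total).
Final fork_pos = 27, so 4 fragment(s) are complete. Build each: template segment -> complement -> reverse.
Fragment 1: template[0:6] = CGACAT -> complement GCTGTA -> reversed ATGTCG
Fragment 2: template[6:12] = GATGGC -> complement CTACCG -> reversed GCCATC
Fragment 3: template[12:18] = CATGGG -> complement GTACCC -> reversed CCCATG
Fragment 4: template[18:24] = AGCCTC -> complement TCGGAG -> reversed GAGGCT

Answer: ATGTCG,GCCATC,CCCATG,GAGGCT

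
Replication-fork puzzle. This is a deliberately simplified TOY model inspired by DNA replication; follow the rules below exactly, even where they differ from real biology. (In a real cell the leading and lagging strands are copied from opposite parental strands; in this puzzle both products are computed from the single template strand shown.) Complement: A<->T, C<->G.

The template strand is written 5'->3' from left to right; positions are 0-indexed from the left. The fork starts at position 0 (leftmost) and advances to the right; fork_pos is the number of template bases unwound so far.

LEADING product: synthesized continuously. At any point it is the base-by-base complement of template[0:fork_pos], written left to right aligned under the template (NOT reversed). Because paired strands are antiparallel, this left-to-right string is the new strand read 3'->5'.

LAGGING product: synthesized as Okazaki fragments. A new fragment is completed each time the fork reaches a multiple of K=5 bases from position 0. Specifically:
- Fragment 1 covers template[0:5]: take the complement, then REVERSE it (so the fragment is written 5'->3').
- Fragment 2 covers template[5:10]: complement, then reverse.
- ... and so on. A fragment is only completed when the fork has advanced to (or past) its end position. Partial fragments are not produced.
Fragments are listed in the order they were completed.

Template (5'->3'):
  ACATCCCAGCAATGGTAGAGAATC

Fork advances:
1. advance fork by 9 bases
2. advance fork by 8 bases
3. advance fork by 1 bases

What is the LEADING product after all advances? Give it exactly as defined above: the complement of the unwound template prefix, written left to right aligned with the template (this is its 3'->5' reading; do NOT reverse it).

Answer: TGTAGGGTCGTTACCATC

Derivation:
Step 1: advance 9 -> fork_pos = 0 + 9 = 9.
Step 2: advance 8 -> fork_pos = 9 + 8 = 17.
Step 3: advance 1 -> fork_pos = 17 + 1 = 18.
Unwound prefix: template[0:18] = ACATCCCAGCAATGGTAG
Complement it base by base (A<->T, C<->G), keeping left-to-right order:
  [0:5] ACATC -> TGTAG
  [5:10] CCAGC -> GGTCG
  [10:15] AATGG -> TTACC
  [15:18] TAG -> ATC
Concatenate: TGTAGGGTCGTTACCATC (length 18; written aligned with the template, i.e. 3'->5').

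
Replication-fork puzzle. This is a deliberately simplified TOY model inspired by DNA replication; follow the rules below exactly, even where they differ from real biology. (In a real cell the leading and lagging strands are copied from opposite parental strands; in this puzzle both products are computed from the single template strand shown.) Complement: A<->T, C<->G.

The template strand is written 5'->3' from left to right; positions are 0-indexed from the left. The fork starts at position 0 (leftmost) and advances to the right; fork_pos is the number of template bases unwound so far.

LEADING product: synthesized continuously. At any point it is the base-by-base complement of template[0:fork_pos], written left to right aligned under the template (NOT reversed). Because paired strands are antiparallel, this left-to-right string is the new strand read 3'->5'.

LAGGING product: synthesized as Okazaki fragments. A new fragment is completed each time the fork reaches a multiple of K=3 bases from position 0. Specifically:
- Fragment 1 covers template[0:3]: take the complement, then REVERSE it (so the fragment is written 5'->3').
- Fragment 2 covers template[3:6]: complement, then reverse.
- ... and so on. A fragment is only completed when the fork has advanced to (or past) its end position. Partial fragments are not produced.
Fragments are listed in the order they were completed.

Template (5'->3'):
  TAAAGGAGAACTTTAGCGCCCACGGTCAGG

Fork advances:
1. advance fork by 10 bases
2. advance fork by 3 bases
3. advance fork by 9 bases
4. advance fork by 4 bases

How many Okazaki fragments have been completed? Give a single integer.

Step 1: advance 10 -> fork_pos = 0 + 10 = 10. Reached multiple(s) of 3: 3, 6, 9 -> fragments 1-3 completed (3 total).
Step 2: advance 3 -> fork_pos = 10 + 3 = 13. Reached multiple(s) of 3: 12 -> fragment 4 completed (4 total).
Step 3: advance 9 -> fork_pos = 13 + 9 = 22. Reached multiple(s) of 3: 15, 18, 21 -> fragments 5-7 completed (7 total).
Step 4: advance 4 -> fork_pos = 22 + 4 = 26. Reached multiple(s) of 3: 24 -> fragment 8 completed (8 total).
Check: final fork_pos = 26; the multiples of 3 that are <= 26 are 3..24 -> 26 // 3 = 8 completed fragment(s).

Answer: 8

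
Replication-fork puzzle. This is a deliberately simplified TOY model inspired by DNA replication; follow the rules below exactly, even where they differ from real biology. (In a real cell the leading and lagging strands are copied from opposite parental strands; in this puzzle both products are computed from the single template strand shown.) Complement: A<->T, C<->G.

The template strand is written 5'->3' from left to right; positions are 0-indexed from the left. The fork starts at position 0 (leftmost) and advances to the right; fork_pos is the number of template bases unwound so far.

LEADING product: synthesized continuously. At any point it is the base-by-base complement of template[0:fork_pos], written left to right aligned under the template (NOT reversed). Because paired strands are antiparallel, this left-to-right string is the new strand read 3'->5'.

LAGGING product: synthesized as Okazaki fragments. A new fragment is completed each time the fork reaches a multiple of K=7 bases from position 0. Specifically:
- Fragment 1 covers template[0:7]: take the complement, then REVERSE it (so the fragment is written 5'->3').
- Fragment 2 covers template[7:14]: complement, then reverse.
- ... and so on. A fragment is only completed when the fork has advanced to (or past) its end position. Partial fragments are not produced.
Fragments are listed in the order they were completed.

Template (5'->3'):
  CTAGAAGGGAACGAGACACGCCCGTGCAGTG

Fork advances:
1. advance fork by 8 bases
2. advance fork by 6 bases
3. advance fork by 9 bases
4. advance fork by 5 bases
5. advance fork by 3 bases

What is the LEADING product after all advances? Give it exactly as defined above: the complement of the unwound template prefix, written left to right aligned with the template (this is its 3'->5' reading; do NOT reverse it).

Answer: GATCTTCCCTTGCTCTGTGCGGGCACGTCAC

Derivation:
Step 1: advance 8 -> fork_pos = 0 + 8 = 8.
Step 2: advance 6 -> fork_pos = 8 + 6 = 14.
Step 3: advance 9 -> fork_pos = 14 + 9 = 23.
Step 4: advance 5 -> fork_pos = 23 + 5 = 28.
Step 5: advance 3 -> fork_pos = 28 + 3 = 31.
Unwound prefix: template[0:31] = CTAGAAGGGAACGAGACACGCCCGTGCAGTG
Complement it base by base (A<->T, C<->G), keeping left-to-right order:
  [0:5] CTAGA -> GATCT
  [5:10] AGGGA -> TCCCT
  [10:15] ACGAG -> TGCTC
  [15:20] ACACG -> TGTGC
  [20:25] CCCGT -> GGGCA
  [25:30] GCAGT -> CGTCA
  [30:31] G -> C
Concatenate: GATCTTCCCTTGCTCTGTGCGGGCACGTCAC (length 31; written aligned with the template, i.e. 3'->5').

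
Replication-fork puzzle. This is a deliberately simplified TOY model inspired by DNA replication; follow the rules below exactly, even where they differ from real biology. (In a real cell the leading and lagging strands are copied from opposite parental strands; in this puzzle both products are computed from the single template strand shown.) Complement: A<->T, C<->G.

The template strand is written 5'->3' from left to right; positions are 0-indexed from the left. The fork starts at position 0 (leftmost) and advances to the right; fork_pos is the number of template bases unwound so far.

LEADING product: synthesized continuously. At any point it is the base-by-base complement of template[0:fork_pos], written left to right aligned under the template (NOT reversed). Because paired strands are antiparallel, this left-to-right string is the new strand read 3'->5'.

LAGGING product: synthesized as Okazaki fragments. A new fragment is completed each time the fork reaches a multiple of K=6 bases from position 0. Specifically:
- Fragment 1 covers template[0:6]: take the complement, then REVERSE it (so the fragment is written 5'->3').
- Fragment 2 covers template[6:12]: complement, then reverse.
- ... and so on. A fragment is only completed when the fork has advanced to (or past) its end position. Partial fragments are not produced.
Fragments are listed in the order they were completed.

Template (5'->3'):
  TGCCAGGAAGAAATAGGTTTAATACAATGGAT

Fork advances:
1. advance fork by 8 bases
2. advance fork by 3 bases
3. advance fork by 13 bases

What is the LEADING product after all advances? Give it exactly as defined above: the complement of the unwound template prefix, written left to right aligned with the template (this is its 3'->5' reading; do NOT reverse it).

Answer: ACGGTCCTTCTTTATCCAAATTAT

Derivation:
Step 1: advance 8 -> fork_pos = 0 + 8 = 8.
Step 2: advance 3 -> fork_pos = 8 + 3 = 11.
Step 3: advance 13 -> fork_pos = 11 + 13 = 24.
Unwound prefix: template[0:24] = TGCCAGGAAGAAATAGGTTTAATA
Complement it base by base (A<->T, C<->G), keeping left-to-right order:
  [0:5] TGCCA -> ACGGT
  [5:10] GGAAG -> CCTTC
  [10:15] AAATA -> TTTAT
  [15:20] GGTTT -> CCAAA
  [20:24] AATA -> TTAT
Concatenate: ACGGTCCTTCTTTATCCAAATTAT (length 24; written aligned with the template, i.e. 3'->5').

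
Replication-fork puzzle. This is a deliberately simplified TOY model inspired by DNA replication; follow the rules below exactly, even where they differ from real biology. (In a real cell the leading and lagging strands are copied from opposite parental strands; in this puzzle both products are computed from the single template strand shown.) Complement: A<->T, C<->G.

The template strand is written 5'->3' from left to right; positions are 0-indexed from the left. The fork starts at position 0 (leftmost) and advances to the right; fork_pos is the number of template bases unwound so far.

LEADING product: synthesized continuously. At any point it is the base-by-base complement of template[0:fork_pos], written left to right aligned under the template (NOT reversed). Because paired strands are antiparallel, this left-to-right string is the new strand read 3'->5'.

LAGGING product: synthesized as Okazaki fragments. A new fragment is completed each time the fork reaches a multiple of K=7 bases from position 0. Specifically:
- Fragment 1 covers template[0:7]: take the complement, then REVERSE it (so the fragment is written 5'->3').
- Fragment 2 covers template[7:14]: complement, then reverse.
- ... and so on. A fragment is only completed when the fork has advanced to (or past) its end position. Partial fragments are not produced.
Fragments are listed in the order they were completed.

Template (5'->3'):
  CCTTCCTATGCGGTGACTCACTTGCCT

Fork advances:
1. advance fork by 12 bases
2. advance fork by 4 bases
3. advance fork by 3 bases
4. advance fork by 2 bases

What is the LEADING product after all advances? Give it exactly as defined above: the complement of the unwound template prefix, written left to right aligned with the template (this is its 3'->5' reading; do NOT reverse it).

Answer: GGAAGGATACGCCACTGAGTG

Derivation:
Step 1: advance 12 -> fork_pos = 0 + 12 = 12.
Step 2: advance 4 -> fork_pos = 12 + 4 = 16.
Step 3: advance 3 -> fork_pos = 16 + 3 = 19.
Step 4: advance 2 -> fork_pos = 19 + 2 = 21.
Unwound prefix: template[0:21] = CCTTCCTATGCGGTGACTCAC
Complement it base by base (A<->T, C<->G), keeping left-to-right order:
  [0:5] CCTTC -> GGAAG
  [5:10] CTATG -> GATAC
  [10:15] CGGTG -> GCCAC
  [15:20] ACTCA -> TGAGT
  [20:21] C -> G
Concatenate: GGAAGGATACGCCACTGAGTG (length 21; written aligned with the template, i.e. 3'->5').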